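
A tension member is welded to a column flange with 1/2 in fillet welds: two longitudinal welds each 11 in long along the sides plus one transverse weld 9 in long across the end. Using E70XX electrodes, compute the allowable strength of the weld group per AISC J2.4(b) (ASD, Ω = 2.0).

E70XX → F_EXX = 70 ksi.
t_e = 0.707 × 0.5 = 0.3535 in.
R_nwl = 0.6 × 70 × 0.3535 × 22 = 326.6 kip (longitudinal, 2 welds).
R_nwt = 0.6 × 70 × 0.3535 × 9 = 133.6 kip (transverse, base value).
(i) R_nwl + R_nwt = 460.3 kip; (ii) 0.85 R_nwl + 1.5 R_nwt = 478.1 kip.
R_n = max = 478.1 kip [governs: (ii)]; R_n/Ω = 239 kip.

R_n/Ω ≈ 239 kip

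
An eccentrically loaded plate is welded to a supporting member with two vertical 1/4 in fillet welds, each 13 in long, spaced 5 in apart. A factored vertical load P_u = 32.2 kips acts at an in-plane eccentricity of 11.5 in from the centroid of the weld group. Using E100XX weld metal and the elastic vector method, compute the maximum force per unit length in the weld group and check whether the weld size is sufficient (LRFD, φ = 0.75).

E100XX → F_EXX = 100 ksi.
Total weld length L_w = 26 in. Treat welds as unit-width lines.
Polar moment about centroid: J = 2[d³/12 + d(b/2)²] = 2[13³/12 + 13×2.5²] = 528.7 in³.
Direct shear f_v = P/L_w = 32.2 / 26 = 1.238 kip/in (vertical).
Torsion M = P·e = 32.2 × 11.5 = 370.3 kip·in.
Critical point at (x, y) = (2.5, 6.5) from centroid. f_tx = M·y/J = 4.553 kip/in; f_ty = M·x/J = 1.751 kip/in.
Resultant f_max = √[f_tx² + (f_v + f_ty)²] = √[4.553² + (1.238 + 1.751)²] = 5.447 kip/in.
Capacity per unit length: φr_n = 0.75 × 0.6 × 100 × (0.707 × 0.25) = 7.954 kip/in.
5.447 ≤ 7.954 → adequate.

f_max ≈ 5.45 kip/in; adequate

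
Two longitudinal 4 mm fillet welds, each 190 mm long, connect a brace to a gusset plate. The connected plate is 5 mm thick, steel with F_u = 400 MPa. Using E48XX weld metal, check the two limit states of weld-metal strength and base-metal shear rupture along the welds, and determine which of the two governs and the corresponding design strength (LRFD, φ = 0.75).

E48XX → F_EXX = 480 MPa.
t_e = 0.707 × 4 = 2.828 mm; L = 380 mm.
Weld metal: φR_n = 0.75 × 0.6 × 480 × 2.828 × 380 × 10⁻³ = 232.1 kN.
Base metal (shear rupture): φR_n = 0.75 × 0.6 × 400 × 5 × 380 × 10⁻³ = 342 kN.
Governing: weld metal.

φR_n ≈ 232 kN (weld metal governs)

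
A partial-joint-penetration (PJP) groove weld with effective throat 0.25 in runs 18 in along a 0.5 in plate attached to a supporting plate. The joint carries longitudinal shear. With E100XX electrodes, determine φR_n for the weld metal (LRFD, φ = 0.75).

E100XX → F_EXX = 100 ksi.
Effective throat (given) t_e = 0.25 in.
A_we = 0.25 × 18 = 4.5 in².
F_nw = 0.6 F_EXX = 60 ksi.
φR_n = 0.75 × 60 × 4.5 = 202.5 kip.

φR_n ≈ 202 kip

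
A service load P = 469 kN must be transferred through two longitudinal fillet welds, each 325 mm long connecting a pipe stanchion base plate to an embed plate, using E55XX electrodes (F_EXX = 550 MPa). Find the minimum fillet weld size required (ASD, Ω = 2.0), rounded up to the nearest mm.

Total weld length L = 650 mm.
Required throat t_e = P × Ω / (0.6 F_EXX × L) = 469 × 2.0 / (0.6 × 550 × 650 × 10⁻³) = 4.373 mm.
Required leg w = t_e / 0.707 = 6.185 mm → use 7 mm.

w = 7 mm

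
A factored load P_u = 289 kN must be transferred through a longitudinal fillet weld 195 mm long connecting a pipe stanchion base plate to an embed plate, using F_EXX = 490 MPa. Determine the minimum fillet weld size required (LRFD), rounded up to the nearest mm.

w = 10 mm

Total weld length L = 195 mm.
Required throat t_e = P_u / (φ × 0.6 F_EXX × L) = 289 / (0.75 × 0.6 × 490 × 195 × 10⁻³) = 6.721 mm.
Required leg w = t_e / 0.707 = 9.507 mm → use 10 mm.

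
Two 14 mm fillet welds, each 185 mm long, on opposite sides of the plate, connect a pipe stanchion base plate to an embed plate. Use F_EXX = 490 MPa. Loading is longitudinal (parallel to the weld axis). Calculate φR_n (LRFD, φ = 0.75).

φR_n ≈ 808 kN

Effective throat t_e = 0.707 × 14 = 9.898 mm.
Total length L = 370 mm; A_we = 9.898 × 370 = 3662 mm².
F_nw = 0.6 F_EXX = 0.6 × 490 = 294 MPa.
φR_n = 0.75 × 294 × 3662 × 10⁻³ = 807.5 kN.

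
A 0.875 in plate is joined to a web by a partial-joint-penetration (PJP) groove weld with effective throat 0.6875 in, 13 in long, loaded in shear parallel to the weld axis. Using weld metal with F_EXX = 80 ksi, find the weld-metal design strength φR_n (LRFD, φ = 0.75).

φR_n ≈ 322 kips

Effective throat (given) t_e = 0.6875 in.
A_we = 0.6875 × 13 = 8.938 in².
F_nw = 0.6 F_EXX = 48 ksi.
φR_n = 0.75 × 48 × 8.938 = 321.8 kips.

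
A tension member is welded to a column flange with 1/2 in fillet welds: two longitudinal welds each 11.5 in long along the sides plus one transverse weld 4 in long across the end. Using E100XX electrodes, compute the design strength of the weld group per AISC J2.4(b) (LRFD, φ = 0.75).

φR_n ≈ 430 kip

E100XX → F_EXX = 100 ksi.
t_e = 0.707 × 0.5 = 0.3535 in.
R_nwl = 0.6 × 100 × 0.3535 × 23 = 487.8 kip (longitudinal, 2 welds).
R_nwt = 0.6 × 100 × 0.3535 × 4 = 84.84 kip (transverse, base value).
(i) R_nwl + R_nwt = 572.7 kip; (ii) 0.85 R_nwl + 1.5 R_nwt = 541.9 kip.
R_n = max = 572.7 kip [governs: (i)]; φR_n = 429.5 kip.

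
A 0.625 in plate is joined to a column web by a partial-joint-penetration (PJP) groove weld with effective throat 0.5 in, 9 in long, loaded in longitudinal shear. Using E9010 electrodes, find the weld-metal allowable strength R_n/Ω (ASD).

R_n/Ω ≈ 122 kips

E90XX → F_EXX = 90 ksi.
Effective throat (given) t_e = 0.5 in.
A_we = 0.5 × 9 = 4.5 in².
F_nw = 0.6 F_EXX = 54 ksi.
R_n/Ω = (54 × 4.5) / 2.0 = 121.5 kips.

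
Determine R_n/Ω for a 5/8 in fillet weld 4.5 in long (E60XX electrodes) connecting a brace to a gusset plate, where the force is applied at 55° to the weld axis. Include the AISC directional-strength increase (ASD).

R_n/Ω ≈ 49.1 kips

E60XX → F_EXX = 60 ksi.
t_e = 0.707 × 0.625 = 0.4419 in; A_we = 0.4419 × 4.5 = 1.988 in².
Directional factor: 1.0 + 0.5 sin^1.5(55°) = 1.371.
F_nw = 0.6 × 60 × 1.371 = 49.35 ksi.
R_n/Ω = (49.35 × 1.988) / 2.0 = 49.06 kips.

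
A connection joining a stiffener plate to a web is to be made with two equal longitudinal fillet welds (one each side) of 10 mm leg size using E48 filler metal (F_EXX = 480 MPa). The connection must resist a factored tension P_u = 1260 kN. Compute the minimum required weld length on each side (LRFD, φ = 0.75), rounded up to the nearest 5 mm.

L = 415 mm on each side

Throat t_e = 0.707 × 10 = 7.07 mm.
φr_n = 0.75 × 0.6 × 480 × 7.07 × 10⁻³ = 1.527 kN/mm.
L_req = P_u / φr_n = 1260 / 1.527 = 825.1 mm total.
Per side: 825.1 / 2 = 412.5 mm.
Round up → use L = 415 mm on each side.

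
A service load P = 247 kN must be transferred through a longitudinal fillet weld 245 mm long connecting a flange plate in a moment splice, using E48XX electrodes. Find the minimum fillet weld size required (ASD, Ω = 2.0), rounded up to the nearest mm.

E48XX → F_EXX = 480 MPa.
Total weld length L = 245 mm.
Required throat t_e = P × Ω / (0.6 F_EXX × L) = 247 × 2.0 / (0.6 × 480 × 245 × 10⁻³) = 7.001 mm.
Required leg w = t_e / 0.707 = 9.903 mm → use 10 mm.

w = 10 mm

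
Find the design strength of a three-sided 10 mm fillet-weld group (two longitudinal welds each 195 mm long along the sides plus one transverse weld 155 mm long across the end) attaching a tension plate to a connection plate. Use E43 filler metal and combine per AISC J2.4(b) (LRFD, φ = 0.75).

E43XX → F_EXX = 430 MPa.
t_e = 0.707 × 10 = 7.07 mm.
R_nwl = 0.6 × 430 × 7.07 × 390 × 10⁻³ = 711.4 kN (longitudinal, 2 welds).
R_nwt = 0.6 × 430 × 7.07 × 155 × 10⁻³ = 282.7 kN (transverse, base value).
(i) R_nwl + R_nwt = 994.1 kN; (ii) 0.85 R_nwl + 1.5 R_nwt = 1029 kN.
R_n = max = 1029 kN [governs: (ii)]; φR_n = 771.6 kN.

φR_n ≈ 772 kN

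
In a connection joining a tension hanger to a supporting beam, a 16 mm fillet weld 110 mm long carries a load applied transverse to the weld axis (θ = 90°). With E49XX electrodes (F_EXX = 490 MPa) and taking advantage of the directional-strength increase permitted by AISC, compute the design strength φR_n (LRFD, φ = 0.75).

t_e = 0.707 × 16 = 11.31 mm; A_we = 11.31 × 110 = 1244 mm².
Directional factor: 1.0 + 0.5 sin^1.5(90°) = 1.5.
F_nw = 0.6 × 490 × 1.5 = 441 MPa.
φR_n = 0.75 × 441 × 1244 × 10⁻³ = 411.6 kN.

φR_n ≈ 412 kN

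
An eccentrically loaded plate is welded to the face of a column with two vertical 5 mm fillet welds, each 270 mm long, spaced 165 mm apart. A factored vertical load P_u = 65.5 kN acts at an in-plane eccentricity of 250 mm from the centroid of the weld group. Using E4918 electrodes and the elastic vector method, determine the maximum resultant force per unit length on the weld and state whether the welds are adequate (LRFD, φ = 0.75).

E49XX → F_EXX = 490 MPa.
Total weld length L_w = 540 mm. Treat welds as unit-width lines.
Polar moment about centroid: J = 2[d³/12 + d(b/2)²] = 2[270³/12 + 270×82.5²] = 6956000 mm³.
Direct shear f_v = P/L_w = 65.5×10³ / 540 = 121.3 N/mm (vertical).
Torsion M = P·e = 65.5×10³ × 250 = 16375000 N·mm.
Critical point at (x, y) = (82.5, 135) from centroid. f_tx = M·y/J = 317.8 N/mm; f_ty = M·x/J = 194.2 N/mm.
Resultant f_max = √[f_tx² + (f_v + f_ty)²] = √[317.8² + (121.3 + 194.2)²] = 447.8 N/mm.
Capacity per unit length: φr_n = 0.75 × 0.6 × 490 × (0.707 × 5) = 779.5 N/mm.
447.8 ≤ 779.5 → adequate.

f_max ≈ 448 N/mm; adequate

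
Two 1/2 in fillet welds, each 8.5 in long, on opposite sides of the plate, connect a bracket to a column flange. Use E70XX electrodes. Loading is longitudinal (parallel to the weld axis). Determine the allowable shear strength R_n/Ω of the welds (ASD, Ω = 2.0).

E70XX → F_EXX = 70 ksi.
Effective throat t_e = 0.707 × 0.5 = 0.3535 in.
Total length L = 17 in; A_we = 0.3535 × 17 = 6.01 in².
F_nw = 0.6 F_EXX = 0.6 × 70 = 42 ksi.
R_n = 42 × 6.01 = 252.4 kips; R_n/Ω = 252.4/2.0 = 126.2 kips.

R_n/Ω ≈ 126 kips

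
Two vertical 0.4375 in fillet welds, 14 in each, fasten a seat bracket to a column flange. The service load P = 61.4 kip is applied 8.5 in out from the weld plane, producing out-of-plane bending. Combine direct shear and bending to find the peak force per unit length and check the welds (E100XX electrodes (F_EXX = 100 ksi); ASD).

f_max ≈ 8.28 kip/in; adequate

L_w = 2 × 14 = 28 in; section modulus (unit throat) S = 2 × L²/6 = 65.33 in².
Direct shear f_v = P/L_w = 61.4/28 = 2.193 kip/in.
Moment M = P × e = 61.4 × 8.5 = 521.9 kip·in; bending f_b = M/S = 7.988 kip/in.
f_max = √(f_v² + f_b²) = √(2.193² + 7.988²) = 8.284 kip/in.
r_n/Ω = (1/2.0) × 0.6 × 100 × (0.707 × 0.4375) = 9.279 kip/in → adequate.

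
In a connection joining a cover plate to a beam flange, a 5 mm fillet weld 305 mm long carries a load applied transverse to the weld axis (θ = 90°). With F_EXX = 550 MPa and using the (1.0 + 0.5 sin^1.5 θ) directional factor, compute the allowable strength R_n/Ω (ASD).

R_n/Ω ≈ 267 kN

t_e = 0.707 × 5 = 3.535 mm; A_we = 3.535 × 305 = 1078 mm².
Directional factor: 1.0 + 0.5 sin^1.5(90°) = 1.5.
F_nw = 0.6 × 550 × 1.5 = 495 MPa.
R_n/Ω = (495 × 1078) / 2.0 × 10⁻³ = 266.8 kN.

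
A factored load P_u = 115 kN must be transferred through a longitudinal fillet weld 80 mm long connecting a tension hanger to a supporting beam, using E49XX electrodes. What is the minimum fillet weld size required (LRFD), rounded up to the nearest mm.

E49XX → F_EXX = 490 MPa.
Total weld length L = 80 mm.
Required throat t_e = P_u / (φ × 0.6 F_EXX × L) = 115 / (0.75 × 0.6 × 490 × 80 × 10⁻³) = 6.519 mm.
Required leg w = t_e / 0.707 = 9.221 mm → use 10 mm.

w = 10 mm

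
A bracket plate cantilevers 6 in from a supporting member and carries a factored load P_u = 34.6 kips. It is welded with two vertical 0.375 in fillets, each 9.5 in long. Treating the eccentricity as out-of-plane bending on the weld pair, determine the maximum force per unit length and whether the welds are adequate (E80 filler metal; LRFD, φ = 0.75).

f_max ≈ 7.14 kip/in; adequate

E80XX → F_EXX = 80 ksi.
L_w = 2 × 9.5 = 19 in; section modulus (unit throat) S = 2 × L²/6 = 30.08 in².
Direct shear f_v = P/L_w = 34.6/19 = 1.821 kip/in.
Moment M = P × e = 34.6 × 6 = 207.6 kip·in; bending f_b = M/S = 6.901 kip/in.
f_max = √(f_v² + f_b²) = √(1.821² + 6.901²) = 7.137 kip/in.
φr_n = 0.75 × 0.6 × 80 × (0.707 × 0.375) = 9.544 kip/in → adequate.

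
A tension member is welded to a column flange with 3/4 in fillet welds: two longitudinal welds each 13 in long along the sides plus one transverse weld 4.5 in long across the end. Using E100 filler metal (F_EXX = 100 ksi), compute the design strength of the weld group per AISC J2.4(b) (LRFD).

φR_n ≈ 728 kips

t_e = 0.707 × 0.75 = 0.5302 in.
R_nwl = 0.6 × 100 × 0.5302 × 26 = 827.2 kips (longitudinal, 2 welds).
R_nwt = 0.6 × 100 × 0.5302 × 4.5 = 143.2 kips (transverse, base value).
(i) R_nwl + R_nwt = 970.4 kips; (ii) 0.85 R_nwl + 1.5 R_nwt = 917.9 kips.
R_n = max = 970.4 kips [governs: (i)]; φR_n = 727.8 kips.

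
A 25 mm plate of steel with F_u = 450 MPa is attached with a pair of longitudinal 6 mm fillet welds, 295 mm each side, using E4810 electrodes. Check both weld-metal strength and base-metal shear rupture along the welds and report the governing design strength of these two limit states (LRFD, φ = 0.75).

E48XX → F_EXX = 480 MPa.
t_e = 0.707 × 6 = 4.242 mm; L = 590 mm.
Weld metal: φR_n = 0.75 × 0.6 × 480 × 4.242 × 590 × 10⁻³ = 540.6 kN.
Base metal (shear rupture): φR_n = 0.75 × 0.6 × 450 × 25 × 590 × 10⁻³ = 2987 kN.
Governing: weld metal.

φR_n ≈ 541 kN (weld metal governs)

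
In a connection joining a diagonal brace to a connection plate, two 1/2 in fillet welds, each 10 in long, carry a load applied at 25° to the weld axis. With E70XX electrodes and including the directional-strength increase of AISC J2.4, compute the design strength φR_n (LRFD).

E70XX → F_EXX = 70 ksi.
t_e = 0.707 × 0.5 = 0.3535 in; A_we = 0.3535 × 20 = 7.07 in².
Directional factor: 1.0 + 0.5 sin^1.5(25°) = 1.137.
F_nw = 0.6 × 70 × 1.137 = 47.77 ksi.
φR_n = 0.75 × 47.77 × 7.07 = 253.3 kip.

φR_n ≈ 253 kip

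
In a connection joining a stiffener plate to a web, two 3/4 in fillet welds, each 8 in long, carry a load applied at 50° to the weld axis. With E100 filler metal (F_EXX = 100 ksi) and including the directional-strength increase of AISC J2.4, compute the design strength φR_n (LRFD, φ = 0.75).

φR_n ≈ 510 kip

t_e = 0.707 × 0.75 = 0.5302 in; A_we = 0.5302 × 16 = 8.484 in².
Directional factor: 1.0 + 0.5 sin^1.5(50°) = 1.335.
F_nw = 0.6 × 100 × 1.335 = 80.11 ksi.
φR_n = 0.75 × 80.11 × 8.484 = 509.8 kip.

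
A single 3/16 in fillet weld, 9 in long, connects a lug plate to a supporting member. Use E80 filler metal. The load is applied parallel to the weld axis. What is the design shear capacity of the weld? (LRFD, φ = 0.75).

φR_n ≈ 43 kips

E80XX → F_EXX = 80 ksi.
Effective throat t_e = 0.707 × 0.1875 = 0.1326 in.
Total length L = 9 in; A_we = 0.1326 × 9 = 1.193 in².
F_nw = 0.6 F_EXX = 0.6 × 80 = 48 ksi.
φR_n = 0.75 × 48 × 1.193 = 42.95 kips.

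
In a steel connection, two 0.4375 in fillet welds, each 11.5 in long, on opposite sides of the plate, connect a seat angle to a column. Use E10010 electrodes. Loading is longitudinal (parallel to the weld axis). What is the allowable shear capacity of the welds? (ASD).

E100XX → F_EXX = 100 ksi.
Effective throat t_e = 0.707 × 0.4375 = 0.3093 in.
Total length L = 23 in; A_we = 0.3093 × 23 = 7.114 in².
F_nw = 0.6 F_EXX = 0.6 × 100 = 60 ksi.
R_n = 60 × 7.114 = 426.9 kip; R_n/Ω = 426.9/2.0 = 213.4 kip.

R_n/Ω ≈ 213 kip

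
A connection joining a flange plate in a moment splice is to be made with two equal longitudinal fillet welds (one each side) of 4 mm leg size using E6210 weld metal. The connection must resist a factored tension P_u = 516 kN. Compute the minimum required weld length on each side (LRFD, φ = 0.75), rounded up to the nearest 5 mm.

L = 330 mm on each side

E62XX → F_EXX = 620 MPa.
Throat t_e = 0.707 × 4 = 2.828 mm.
φr_n = 0.75 × 0.6 × 620 × 2.828 × 10⁻³ = 0.789 kN/mm.
L_req = P_u / φr_n = 516 / 0.789 = 654 mm total.
Per side: 654 / 2 = 327 mm.
Round up → use L = 330 mm on each side.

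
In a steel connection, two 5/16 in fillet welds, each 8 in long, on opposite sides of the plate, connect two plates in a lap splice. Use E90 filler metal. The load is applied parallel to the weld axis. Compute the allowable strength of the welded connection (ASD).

E90XX → F_EXX = 90 ksi.
Effective throat t_e = 0.707 × 0.3125 = 0.2209 in.
Total length L = 16 in; A_we = 0.2209 × 16 = 3.535 in².
F_nw = 0.6 F_EXX = 0.6 × 90 = 54 ksi.
R_n = 54 × 3.535 = 190.9 kip; R_n/Ω = 190.9/2.0 = 95.44 kip.

R_n/Ω ≈ 95.4 kip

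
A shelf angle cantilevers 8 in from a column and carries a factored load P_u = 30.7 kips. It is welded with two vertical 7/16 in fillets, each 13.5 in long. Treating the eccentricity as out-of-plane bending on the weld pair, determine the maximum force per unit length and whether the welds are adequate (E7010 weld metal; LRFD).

E70XX → F_EXX = 70 ksi.
L_w = 2 × 13.5 = 27 in; section modulus (unit throat) S = 2 × L²/6 = 60.75 in².
Direct shear f_v = P/L_w = 30.7/27 = 1.137 kip/in.
Moment M = P × e = 30.7 × 8 = 245.6 kip·in; bending f_b = M/S = 4.043 kip/in.
f_max = √(f_v² + f_b²) = √(1.137² + 4.043²) = 4.2 kip/in.
φr_n = 0.75 × 0.6 × 70 × (0.707 × 0.4375) = 9.743 kip/in → adequate.

f_max ≈ 4.2 kip/in; adequate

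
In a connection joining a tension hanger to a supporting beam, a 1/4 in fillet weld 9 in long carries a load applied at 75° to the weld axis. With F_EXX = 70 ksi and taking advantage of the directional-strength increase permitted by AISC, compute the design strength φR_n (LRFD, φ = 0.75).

φR_n ≈ 73.9 kips

t_e = 0.707 × 0.25 = 0.1767 in; A_we = 0.1767 × 9 = 1.591 in².
Directional factor: 1.0 + 0.5 sin^1.5(75°) = 1.475.
F_nw = 0.6 × 70 × 1.475 = 61.94 ksi.
φR_n = 0.75 × 61.94 × 1.591 = 73.89 kips.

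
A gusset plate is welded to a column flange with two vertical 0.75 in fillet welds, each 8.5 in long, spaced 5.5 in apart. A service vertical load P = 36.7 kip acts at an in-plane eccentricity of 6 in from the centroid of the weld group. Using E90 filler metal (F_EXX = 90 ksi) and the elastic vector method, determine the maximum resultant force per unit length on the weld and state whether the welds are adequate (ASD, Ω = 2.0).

Total weld length L_w = 17 in. Treat welds as unit-width lines.
Polar moment about centroid: J = 2[d³/12 + d(b/2)²] = 2[8.5³/12 + 8.5×2.75²] = 230.9 in³.
Direct shear f_v = P/L_w = 36.7 / 17 = 2.159 kip/in (vertical).
Torsion M = P·e = 36.7 × 6 = 220.2 kip·in.
Critical point at (x, y) = (2.75, 4.25) from centroid. f_tx = M·y/J = 4.053 kip/in; f_ty = M·x/J = 2.622 kip/in.
Resultant f_max = √[f_tx² + (f_v + f_ty)²] = √[4.053² + (2.159 + 2.622)²] = 6.268 kip/in.
Capacity per unit length: r_n/Ω = (1/2.0) × 0.6 × 90 × (0.707 × 0.75) = 14.32 kip/in.
6.268 ≤ 14.32 → adequate.

f_max ≈ 6.27 kip/in; adequate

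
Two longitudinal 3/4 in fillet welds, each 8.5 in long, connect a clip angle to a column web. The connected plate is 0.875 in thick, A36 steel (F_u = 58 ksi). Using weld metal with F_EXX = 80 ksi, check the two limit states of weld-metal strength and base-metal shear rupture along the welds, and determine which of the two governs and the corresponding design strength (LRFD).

t_e = 0.707 × 0.75 = 0.5302 in; L = 17 in.
Weld metal: φR_n = 0.75 × 0.6 × 80 × 0.5302 × 17 = 324.5 kips.
Base metal (shear rupture): φR_n = 0.75 × 0.6 × 58 × 0.875 × 17 = 388.2 kips.
Governing: weld metal.

φR_n ≈ 325 kips (weld metal governs)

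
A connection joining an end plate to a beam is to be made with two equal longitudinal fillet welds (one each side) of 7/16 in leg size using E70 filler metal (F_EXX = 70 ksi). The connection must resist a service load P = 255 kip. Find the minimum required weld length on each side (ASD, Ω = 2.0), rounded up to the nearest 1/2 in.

L = 20 in on each side

Throat t_e = 0.707 × 0.4375 = 0.3093 in.
r_n/Ω = (0.6 × 70 × 0.3093) / 2.0 = 6.496 kip/in.
L_req = P / (r_n/Ω) = 255 / 6.496 = 39.26 in total.
Per side: 39.26 / 2 = 19.63 in.
Round up → use L = 20 in on each side.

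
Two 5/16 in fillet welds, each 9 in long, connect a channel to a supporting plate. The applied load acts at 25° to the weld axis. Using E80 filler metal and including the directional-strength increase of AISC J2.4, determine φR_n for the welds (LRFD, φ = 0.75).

φR_n ≈ 163 kips

E80XX → F_EXX = 80 ksi.
t_e = 0.707 × 0.3125 = 0.2209 in; A_we = 0.2209 × 18 = 3.977 in².
Directional factor: 1.0 + 0.5 sin^1.5(25°) = 1.137.
F_nw = 0.6 × 80 × 1.137 = 54.59 ksi.
φR_n = 0.75 × 54.59 × 3.977 = 162.8 kips.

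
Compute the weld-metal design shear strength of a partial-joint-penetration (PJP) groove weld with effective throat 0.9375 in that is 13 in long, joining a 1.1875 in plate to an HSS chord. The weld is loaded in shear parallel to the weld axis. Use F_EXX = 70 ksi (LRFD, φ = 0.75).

Effective throat (given) t_e = 0.9375 in.
A_we = 0.9375 × 13 = 12.19 in².
F_nw = 0.6 F_EXX = 42 ksi.
φR_n = 0.75 × 42 × 12.19 = 383.9 kip.

φR_n ≈ 384 kip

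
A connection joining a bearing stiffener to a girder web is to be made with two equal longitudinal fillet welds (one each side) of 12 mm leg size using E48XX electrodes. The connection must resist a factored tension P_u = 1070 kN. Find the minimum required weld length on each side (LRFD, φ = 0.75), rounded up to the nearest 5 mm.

E48XX → F_EXX = 480 MPa.
Throat t_e = 0.707 × 12 = 8.484 mm.
φr_n = 0.75 × 0.6 × 480 × 8.484 × 10⁻³ = 1.833 kN/mm.
L_req = P_u / φr_n = 1070 / 1.833 = 583.9 mm total.
Per side: 583.9 / 2 = 291.9 mm.
Round up → use L = 295 mm on each side.

L = 295 mm on each side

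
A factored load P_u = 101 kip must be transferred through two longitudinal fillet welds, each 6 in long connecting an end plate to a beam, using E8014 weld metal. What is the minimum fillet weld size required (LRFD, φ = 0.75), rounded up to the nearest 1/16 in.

w = 3/8 in

E80XX → F_EXX = 80 ksi.
Total weld length L = 12 in.
Required throat t_e = P_u / (φ × 0.6 F_EXX × L) = 101 / (0.75 × 0.6 × 80 × 12) = 0.2338 in.
Required leg w = t_e / 0.707 = 0.3307 in → use 3/8 in.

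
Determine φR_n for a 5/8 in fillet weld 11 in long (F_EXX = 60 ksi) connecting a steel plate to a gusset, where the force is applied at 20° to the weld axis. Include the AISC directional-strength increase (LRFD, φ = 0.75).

t_e = 0.707 × 0.625 = 0.4419 in; A_we = 0.4419 × 11 = 4.861 in².
Directional factor: 1.0 + 0.5 sin^1.5(20°) = 1.1.
F_nw = 0.6 × 60 × 1.1 = 39.6 ksi.
φR_n = 0.75 × 39.6 × 4.861 = 144.4 kip.

φR_n ≈ 144 kip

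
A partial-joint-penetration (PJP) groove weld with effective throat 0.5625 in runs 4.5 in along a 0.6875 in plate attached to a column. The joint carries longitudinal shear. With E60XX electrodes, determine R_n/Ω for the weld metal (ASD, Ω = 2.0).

E60XX → F_EXX = 60 ksi.
Effective throat (given) t_e = 0.5625 in.
A_we = 0.5625 × 4.5 = 2.531 in².
F_nw = 0.6 F_EXX = 36 ksi.
R_n/Ω = (36 × 2.531) / 2.0 = 45.56 kips.

R_n/Ω ≈ 45.6 kips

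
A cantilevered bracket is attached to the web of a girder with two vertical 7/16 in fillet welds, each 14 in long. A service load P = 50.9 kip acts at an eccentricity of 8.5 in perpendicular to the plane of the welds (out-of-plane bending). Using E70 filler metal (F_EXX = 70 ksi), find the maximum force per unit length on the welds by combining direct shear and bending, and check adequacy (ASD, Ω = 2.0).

L_w = 2 × 14 = 28 in; section modulus (unit throat) S = 2 × L²/6 = 65.33 in².
Direct shear f_v = P/L_w = 50.9/28 = 1.818 kip/in.
Moment M = P × e = 50.9 × 8.5 = 432.65 kip·in; bending f_b = M/S = 6.622 kip/in.
f_max = √(f_v² + f_b²) = √(1.818² + 6.622²) = 6.867 kip/in.
r_n/Ω = (1/2.0) × 0.6 × 70 × (0.707 × 0.4375) = 6.496 kip/in → NOT adequate.

f_max ≈ 6.87 kip/in; NOT adequate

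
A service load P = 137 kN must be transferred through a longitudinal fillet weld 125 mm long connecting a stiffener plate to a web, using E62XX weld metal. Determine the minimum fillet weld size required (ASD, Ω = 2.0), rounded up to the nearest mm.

E62XX → F_EXX = 620 MPa.
Total weld length L = 125 mm.
Required throat t_e = P × Ω / (0.6 F_EXX × L) = 137 × 2.0 / (0.6 × 620 × 125 × 10⁻³) = 5.892 mm.
Required leg w = t_e / 0.707 = 8.334 mm → use 9 mm.

w = 9 mm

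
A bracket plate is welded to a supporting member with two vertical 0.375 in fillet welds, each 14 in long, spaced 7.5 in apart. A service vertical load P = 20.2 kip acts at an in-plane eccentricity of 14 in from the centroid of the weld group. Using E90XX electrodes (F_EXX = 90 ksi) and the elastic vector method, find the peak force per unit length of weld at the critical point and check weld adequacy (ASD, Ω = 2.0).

Total weld length L_w = 28 in. Treat welds as unit-width lines.
Polar moment about centroid: J = 2[d³/12 + d(b/2)²] = 2[14³/12 + 14×3.75²] = 851.1 in³.
Direct shear f_v = P/L_w = 20.2 / 28 = 0.7214 kip/in (vertical).
Torsion M = P·e = 20.2 × 14 = 282.8 kip·in.
Critical point at (x, y) = (3.75, 7) from centroid. f_tx = M·y/J = 2.326 kip/in; f_ty = M·x/J = 1.246 kip/in.
Resultant f_max = √[f_tx² + (f_v + f_ty)²] = √[2.326² + (0.7214 + 1.246)²] = 3.047 kip/in.
Capacity per unit length: r_n/Ω = (1/2.0) × 0.6 × 90 × (0.707 × 0.375) = 7.158 kip/in.
3.047 ≤ 7.158 → adequate.

f_max ≈ 3.05 kip/in; adequate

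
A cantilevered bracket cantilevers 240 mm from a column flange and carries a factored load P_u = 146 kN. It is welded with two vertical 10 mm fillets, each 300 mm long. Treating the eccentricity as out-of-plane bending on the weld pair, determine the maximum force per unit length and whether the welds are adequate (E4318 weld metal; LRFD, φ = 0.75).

f_max ≈ 1190 N/mm; adequate

E43XX → F_EXX = 430 MPa.
L_w = 2 × 300 = 600 mm; section modulus (unit throat) S = 2 × L²/6 = 30000 mm².
Direct shear f_v = P/L_w = 146×10³/600 = 243.3 N/mm.
Moment M = P × e = 146×10³ × 240 = 35040000 N·mm; bending f_b = M/S = 1168 N/mm.
f_max = √(f_v² + f_b²) = √(243.3² + 1168²) = 1193 N/mm.
φr_n = 0.75 × 0.6 × 430 × (0.707 × 10) = 1368 N/mm → adequate.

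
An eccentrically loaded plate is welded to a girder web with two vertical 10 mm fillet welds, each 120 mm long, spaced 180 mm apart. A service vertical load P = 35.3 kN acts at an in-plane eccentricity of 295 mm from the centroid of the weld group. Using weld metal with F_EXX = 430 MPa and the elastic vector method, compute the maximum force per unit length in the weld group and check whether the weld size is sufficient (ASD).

Total weld length L_w = 240 mm. Treat welds as unit-width lines.
Polar moment about centroid: J = 2[d³/12 + d(b/2)²] = 2[120³/12 + 120×90²] = 2232000 mm³.
Direct shear f_v = P/L_w = 35.3×10³ / 240 = 147.1 N/mm (vertical).
Torsion M = P·e = 35.3×10³ × 295 = 10414000 N·mm.
Critical point at (x, y) = (90, 60) from centroid. f_tx = M·y/J = 279.9 N/mm; f_ty = M·x/J = 419.9 N/mm.
Resultant f_max = √[f_tx² + (f_v + f_ty)²] = √[279.9² + (147.1 + 419.9)²] = 632.3 N/mm.
Capacity per unit length: r_n/Ω = (1/2.0) × 0.6 × 430 × (0.707 × 10) = 912 N/mm.
632.3 ≤ 912 → adequate.

f_max ≈ 632 N/mm; adequate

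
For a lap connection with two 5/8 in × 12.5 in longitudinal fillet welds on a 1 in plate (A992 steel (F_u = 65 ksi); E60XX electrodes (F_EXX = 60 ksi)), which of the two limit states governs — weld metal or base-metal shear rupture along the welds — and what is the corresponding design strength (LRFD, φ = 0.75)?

t_e = 0.707 × 0.625 = 0.4419 in; L = 25 in.
Weld metal: φR_n = 0.75 × 0.6 × 60 × 0.4419 × 25 = 298.3 kip.
Base metal (shear rupture): φR_n = 0.75 × 0.6 × 65 × 1 × 25 = 731.2 kip.
Governing: weld metal.

φR_n ≈ 298 kip (weld metal governs)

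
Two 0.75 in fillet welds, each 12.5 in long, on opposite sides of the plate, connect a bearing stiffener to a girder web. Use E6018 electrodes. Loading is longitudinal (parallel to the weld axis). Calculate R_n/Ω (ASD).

E60XX → F_EXX = 60 ksi.
Effective throat t_e = 0.707 × 0.75 = 0.5302 in.
Total length L = 25 in; A_we = 0.5302 × 25 = 13.26 in².
F_nw = 0.6 F_EXX = 0.6 × 60 = 36 ksi.
R_n = 36 × 13.26 = 477.2 kip; R_n/Ω = 477.2/2.0 = 238.6 kip.

R_n/Ω ≈ 239 kip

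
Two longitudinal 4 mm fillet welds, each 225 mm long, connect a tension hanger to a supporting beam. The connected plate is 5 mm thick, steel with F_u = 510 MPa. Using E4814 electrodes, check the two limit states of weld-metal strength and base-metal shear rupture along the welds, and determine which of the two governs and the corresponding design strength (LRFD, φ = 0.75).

φR_n ≈ 275 kN (weld metal governs)

E48XX → F_EXX = 480 MPa.
t_e = 0.707 × 4 = 2.828 mm; L = 450 mm.
Weld metal: φR_n = 0.75 × 0.6 × 480 × 2.828 × 450 × 10⁻³ = 274.9 kN.
Base metal (shear rupture): φR_n = 0.75 × 0.6 × 510 × 5 × 450 × 10⁻³ = 516.4 kN.
Governing: weld metal.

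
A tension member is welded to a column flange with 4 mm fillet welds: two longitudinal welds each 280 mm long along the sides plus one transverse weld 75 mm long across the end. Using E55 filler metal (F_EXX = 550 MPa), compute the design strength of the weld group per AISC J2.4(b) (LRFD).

φR_n ≈ 444 kN

t_e = 0.707 × 4 = 2.828 mm.
R_nwl = 0.6 × 550 × 2.828 × 560 × 10⁻³ = 522.6 kN (longitudinal, 2 welds).
R_nwt = 0.6 × 550 × 2.828 × 75 × 10⁻³ = 69.99 kN (transverse, base value).
(i) R_nwl + R_nwt = 592.6 kN; (ii) 0.85 R_nwl + 1.5 R_nwt = 549.2 kN.
R_n = max = 592.6 kN [governs: (i)]; φR_n = 444.5 kN.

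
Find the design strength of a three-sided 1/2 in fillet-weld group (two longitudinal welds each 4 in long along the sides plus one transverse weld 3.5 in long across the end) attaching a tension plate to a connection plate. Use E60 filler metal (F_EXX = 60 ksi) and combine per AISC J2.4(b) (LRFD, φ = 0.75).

φR_n ≈ 115 kips

t_e = 0.707 × 0.5 = 0.3535 in.
R_nwl = 0.6 × 60 × 0.3535 × 8 = 101.8 kips (longitudinal, 2 welds).
R_nwt = 0.6 × 60 × 0.3535 × 3.5 = 44.54 kips (transverse, base value).
(i) R_nwl + R_nwt = 146.3 kips; (ii) 0.85 R_nwl + 1.5 R_nwt = 153.3 kips.
R_n = max = 153.3 kips [governs: (ii)]; φR_n = 115 kips.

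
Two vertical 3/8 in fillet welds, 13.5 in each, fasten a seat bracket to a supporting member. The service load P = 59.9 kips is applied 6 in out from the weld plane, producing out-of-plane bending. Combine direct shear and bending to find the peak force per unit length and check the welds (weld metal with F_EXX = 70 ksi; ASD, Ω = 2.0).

L_w = 2 × 13.5 = 27 in; section modulus (unit throat) S = 2 × L²/6 = 60.75 in².
Direct shear f_v = P/L_w = 59.9/27 = 2.219 kip/in.
Moment M = P × e = 59.9 × 6 = 359.4 kip·in; bending f_b = M/S = 5.916 kip/in.
f_max = √(f_v² + f_b²) = √(2.219² + 5.916²) = 6.318 kip/in.
r_n/Ω = (1/2.0) × 0.6 × 70 × (0.707 × 0.375) = 5.568 kip/in → NOT adequate.

f_max ≈ 6.32 kip/in; NOT adequate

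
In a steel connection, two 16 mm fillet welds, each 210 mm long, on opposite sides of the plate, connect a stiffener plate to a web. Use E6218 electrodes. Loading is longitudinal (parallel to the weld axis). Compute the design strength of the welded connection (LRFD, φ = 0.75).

φR_n ≈ 1330 kN

E62XX → F_EXX = 620 MPa.
Effective throat t_e = 0.707 × 16 = 11.31 mm.
Total length L = 420 mm; A_we = 11.31 × 420 = 4751 mm².
F_nw = 0.6 F_EXX = 0.6 × 620 = 372 MPa.
φR_n = 0.75 × 372 × 4751 × 10⁻³ = 1326 kN.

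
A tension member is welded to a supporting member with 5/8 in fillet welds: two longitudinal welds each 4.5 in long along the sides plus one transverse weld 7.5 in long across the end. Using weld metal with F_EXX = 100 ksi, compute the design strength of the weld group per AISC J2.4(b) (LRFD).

φR_n ≈ 376 kip

t_e = 0.707 × 0.625 = 0.4419 in.
R_nwl = 0.6 × 100 × 0.4419 × 9 = 238.6 kip (longitudinal, 2 welds).
R_nwt = 0.6 × 100 × 0.4419 × 7.5 = 198.8 kip (transverse, base value).
(i) R_nwl + R_nwt = 437.5 kip; (ii) 0.85 R_nwl + 1.5 R_nwt = 501.1 kip.
R_n = max = 501.1 kip [governs: (ii)]; φR_n = 375.8 kip.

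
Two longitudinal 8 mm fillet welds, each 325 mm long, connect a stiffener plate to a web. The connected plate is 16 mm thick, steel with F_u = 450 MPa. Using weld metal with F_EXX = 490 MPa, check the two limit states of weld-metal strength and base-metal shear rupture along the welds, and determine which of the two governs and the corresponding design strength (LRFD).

φR_n ≈ 811 kN (weld metal governs)

t_e = 0.707 × 8 = 5.656 mm; L = 650 mm.
Weld metal: φR_n = 0.75 × 0.6 × 490 × 5.656 × 650 × 10⁻³ = 810.6 kN.
Base metal (shear rupture): φR_n = 0.75 × 0.6 × 450 × 16 × 650 × 10⁻³ = 2106 kN.
Governing: weld metal.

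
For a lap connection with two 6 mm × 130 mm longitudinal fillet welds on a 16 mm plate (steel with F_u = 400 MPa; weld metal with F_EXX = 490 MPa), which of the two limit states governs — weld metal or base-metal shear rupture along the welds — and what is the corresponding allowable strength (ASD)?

t_e = 0.707 × 6 = 4.242 mm; L = 260 mm.
Weld metal: R_n/Ω = (1/2.0) × 0.6 × 490 × 4.242 × 260 × 10⁻³ = 162.1 kN.
Base metal (shear rupture): R_n/Ω = (1/2.0) × 0.6 × 400 × 16 × 260 × 10⁻³ = 499.2 kN.
Governing: weld metal.

R_n/Ω ≈ 162 kN (weld metal governs)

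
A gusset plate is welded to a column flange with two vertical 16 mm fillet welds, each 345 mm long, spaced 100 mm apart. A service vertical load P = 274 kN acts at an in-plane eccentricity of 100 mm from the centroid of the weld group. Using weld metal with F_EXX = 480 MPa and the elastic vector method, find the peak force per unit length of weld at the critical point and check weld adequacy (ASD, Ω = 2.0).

Total weld length L_w = 690 mm. Treat welds as unit-width lines.
Polar moment about centroid: J = 2[d³/12 + d(b/2)²] = 2[345³/12 + 345×50²] = 8569000 mm³.
Direct shear f_v = P/L_w = 274×10³ / 690 = 397.1 N/mm (vertical).
Torsion M = P·e = 274×10³ × 100 = 27400000 N·mm.
Critical point at (x, y) = (50, 172.5) from centroid. f_tx = M·y/J = 551.6 N/mm; f_ty = M·x/J = 159.9 N/mm.
Resultant f_max = √[f_tx² + (f_v + f_ty)²] = √[551.6² + (397.1 + 159.9)²] = 783.9 N/mm.
Capacity per unit length: r_n/Ω = (1/2.0) × 0.6 × 480 × (0.707 × 16) = 1629 N/mm.
783.9 ≤ 1629 → adequate.

f_max ≈ 784 N/mm; adequate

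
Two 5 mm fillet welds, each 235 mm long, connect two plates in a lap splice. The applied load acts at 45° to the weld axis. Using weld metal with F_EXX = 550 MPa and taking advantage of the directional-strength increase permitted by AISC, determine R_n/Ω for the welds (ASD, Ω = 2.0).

t_e = 0.707 × 5 = 3.535 mm; A_we = 3.535 × 470 = 1661 mm².
Directional factor: 1.0 + 0.5 sin^1.5(45°) = 1.297.
F_nw = 0.6 × 550 × 1.297 = 428.1 MPa.
R_n/Ω = (428.1 × 1661) / 2.0 × 10⁻³ = 355.6 kN.

R_n/Ω ≈ 356 kN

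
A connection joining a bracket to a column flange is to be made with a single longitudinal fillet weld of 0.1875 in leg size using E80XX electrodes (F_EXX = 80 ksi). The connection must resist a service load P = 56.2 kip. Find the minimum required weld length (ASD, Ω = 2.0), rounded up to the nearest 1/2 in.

Throat t_e = 0.707 × 0.1875 = 0.1326 in.
r_n/Ω = (0.6 × 80 × 0.1326) / 2.0 = 3.181 kip/in.
L_req = P / (r_n/Ω) = 56.2 / 3.181 = 17.66 in total.
Round up → use L = 18 in.

L = 18 in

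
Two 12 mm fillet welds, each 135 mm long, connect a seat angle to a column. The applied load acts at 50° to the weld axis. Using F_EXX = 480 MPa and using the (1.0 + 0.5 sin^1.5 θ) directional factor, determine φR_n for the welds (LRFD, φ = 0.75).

t_e = 0.707 × 12 = 8.484 mm; A_we = 8.484 × 270 = 2291 mm².
Directional factor: 1.0 + 0.5 sin^1.5(50°) = 1.335.
F_nw = 0.6 × 480 × 1.335 = 384.5 MPa.
φR_n = 0.75 × 384.5 × 2291 × 10⁻³ = 660.7 kN.

φR_n ≈ 661 kN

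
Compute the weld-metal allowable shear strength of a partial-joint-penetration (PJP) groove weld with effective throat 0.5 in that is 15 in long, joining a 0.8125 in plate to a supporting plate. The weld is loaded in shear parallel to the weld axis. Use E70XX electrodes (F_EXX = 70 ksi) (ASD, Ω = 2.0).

Effective throat (given) t_e = 0.5 in.
A_we = 0.5 × 15 = 7.5 in².
F_nw = 0.6 F_EXX = 42 ksi.
R_n/Ω = (42 × 7.5) / 2.0 = 157.5 kips.

R_n/Ω ≈ 158 kips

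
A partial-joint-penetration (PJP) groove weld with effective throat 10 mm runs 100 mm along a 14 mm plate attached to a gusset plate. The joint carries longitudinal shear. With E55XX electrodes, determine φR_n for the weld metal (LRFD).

φR_n ≈ 248 kN

E55XX → F_EXX = 550 MPa.
Effective throat (given) t_e = 10 mm.
A_we = 10 × 100 = 1000 mm².
F_nw = 0.6 F_EXX = 330 MPa.
φR_n = 0.75 × 330 × 1000 × 10⁻³ = 247.5 kN.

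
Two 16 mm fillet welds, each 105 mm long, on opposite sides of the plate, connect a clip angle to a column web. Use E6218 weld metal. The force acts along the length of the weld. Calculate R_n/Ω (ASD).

R_n/Ω ≈ 442 kN

E62XX → F_EXX = 620 MPa.
Effective throat t_e = 0.707 × 16 = 11.31 mm.
Total length L = 210 mm; A_we = 11.31 × 210 = 2376 mm².
F_nw = 0.6 F_EXX = 0.6 × 620 = 372 MPa.
R_n = 372 × 2376 × 10⁻³ = 883.7 kN; R_n/Ω = 883.7/2.0 = 441.8 kN.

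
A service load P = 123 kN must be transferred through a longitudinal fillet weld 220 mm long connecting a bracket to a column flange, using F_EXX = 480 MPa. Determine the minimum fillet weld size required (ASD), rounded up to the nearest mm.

Total weld length L = 220 mm.
Required throat t_e = P × Ω / (0.6 F_EXX × L) = 123 × 2.0 / (0.6 × 480 × 220 × 10⁻³) = 3.883 mm.
Required leg w = t_e / 0.707 = 5.492 mm → use 6 mm.

w = 6 mm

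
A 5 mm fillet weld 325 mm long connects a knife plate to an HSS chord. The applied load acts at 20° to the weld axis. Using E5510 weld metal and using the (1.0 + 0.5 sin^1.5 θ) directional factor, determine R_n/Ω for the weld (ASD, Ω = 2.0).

E55XX → F_EXX = 550 MPa.
t_e = 0.707 × 5 = 3.535 mm; A_we = 3.535 × 325 = 1149 mm².
Directional factor: 1.0 + 0.5 sin^1.5(20°) = 1.1.
F_nw = 0.6 × 550 × 1.1 = 363 MPa.
R_n/Ω = (363 × 1149) / 2.0 × 10⁻³ = 208.5 kN.

R_n/Ω ≈ 209 kN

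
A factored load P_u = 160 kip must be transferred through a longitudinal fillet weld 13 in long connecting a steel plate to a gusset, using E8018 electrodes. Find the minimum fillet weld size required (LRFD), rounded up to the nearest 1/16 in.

w = 1/2 in

E80XX → F_EXX = 80 ksi.
Total weld length L = 13 in.
Required throat t_e = P_u / (φ × 0.6 F_EXX × L) = 160 / (0.75 × 0.6 × 80 × 13) = 0.3419 in.
Required leg w = t_e / 0.707 = 0.4836 in → use 1/2 in.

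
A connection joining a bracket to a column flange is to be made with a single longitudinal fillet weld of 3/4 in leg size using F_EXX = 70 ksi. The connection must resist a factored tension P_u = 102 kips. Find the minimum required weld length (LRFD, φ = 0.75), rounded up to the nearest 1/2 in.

Throat t_e = 0.707 × 0.75 = 0.5302 in.
φr_n = 0.75 × 0.6 × 70 × 0.5302 = 16.7 kips/in.
L_req = P_u / φr_n = 102 / 16.7 = 6.107 in total.
Round up → use L = 6.5 in.

L = 6.5 in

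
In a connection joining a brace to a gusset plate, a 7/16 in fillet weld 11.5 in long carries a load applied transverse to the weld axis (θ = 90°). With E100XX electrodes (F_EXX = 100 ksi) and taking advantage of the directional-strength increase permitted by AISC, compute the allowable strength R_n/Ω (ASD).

t_e = 0.707 × 0.4375 = 0.3093 in; A_we = 0.3093 × 11.5 = 3.557 in².
Directional factor: 1.0 + 0.5 sin^1.5(90°) = 1.5.
F_nw = 0.6 × 100 × 1.5 = 90 ksi.
R_n/Ω = (90 × 3.557) / 2.0 = 160.1 kips.

R_n/Ω ≈ 160 kips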